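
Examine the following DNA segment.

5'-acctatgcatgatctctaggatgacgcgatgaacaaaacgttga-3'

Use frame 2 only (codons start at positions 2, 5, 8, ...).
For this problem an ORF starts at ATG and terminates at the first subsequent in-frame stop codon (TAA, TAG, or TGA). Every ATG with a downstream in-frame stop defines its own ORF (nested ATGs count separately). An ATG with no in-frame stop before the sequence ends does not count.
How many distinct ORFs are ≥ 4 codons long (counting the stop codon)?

1

Frame 2: CCT ATG CAT GAT CTC TAG GAT GAC GCG ATG AAC AAA ACG TTG — ATG at 5, stop TAG at 17 → 15 nt.
ORFs ≥ 4 codons: frame 2 5–19 (5 codons). Count = 1.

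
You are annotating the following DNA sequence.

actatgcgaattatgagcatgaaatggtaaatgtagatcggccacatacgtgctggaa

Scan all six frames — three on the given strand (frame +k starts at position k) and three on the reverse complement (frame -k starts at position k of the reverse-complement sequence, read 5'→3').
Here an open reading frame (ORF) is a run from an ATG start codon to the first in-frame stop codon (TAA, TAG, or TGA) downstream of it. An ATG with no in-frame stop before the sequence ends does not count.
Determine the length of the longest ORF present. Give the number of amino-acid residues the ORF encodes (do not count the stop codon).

8

Reverse complement (5'→3'): TTCCAGCACGTATGTGGCCGATCTACATTTACCATTTCATGCTCATAATTCGCATAGT
Frame +1: ACT ATG CGA ATT ATG AGC ATG AAA TGG TAA ATG TAG ATC GGC CAC ATA CGT GCT GGA — ATG at 4, stop TAA at 28 → 27 nt; ATG at 13, stop TAA at 28 → 18 nt; ATG at 19, stop TAA at 28 → 12 nt; ATG at 31, stop TAG at 34 → 6 nt.
Frame +2: CTA TGC GAA TTA TGA GCA TGA AAT GGT AAA TGT AGA TCG GCC ACA TAC GTG CTG GAA — no ATG→stop ORF.
Frame +3: TAT GCG AAT TAT GAG CAT GAA ATG GTA AAT GTA GAT CGG CCA CAT ACG TGC TGG — no ATG→stop ORF.
Frame -1: TTC CAG CAC GTA TGT GGC CGA TCT ACA TTT ACC ATT TCA TGC TCA TAA TTC GCA TAG — no ATG→stop ORF.
Frame -2: TCC AGC ACG TAT GTG GCC GAT CTA CAT TTA CCA TTT CAT GCT CAT AAT TCG CAT AGT — no ATG→stop ORF.
Frame -3: CCA GCA CGT ATG TGG CCG ATC TAC ATT TAC CAT TTC ATG CTC ATA ATT CGC ATA — no ATG→stop ORF.
Longest: frame +1, positions 4–30, 27 nt = 9 codons = 8 aa. → 8 amino acids.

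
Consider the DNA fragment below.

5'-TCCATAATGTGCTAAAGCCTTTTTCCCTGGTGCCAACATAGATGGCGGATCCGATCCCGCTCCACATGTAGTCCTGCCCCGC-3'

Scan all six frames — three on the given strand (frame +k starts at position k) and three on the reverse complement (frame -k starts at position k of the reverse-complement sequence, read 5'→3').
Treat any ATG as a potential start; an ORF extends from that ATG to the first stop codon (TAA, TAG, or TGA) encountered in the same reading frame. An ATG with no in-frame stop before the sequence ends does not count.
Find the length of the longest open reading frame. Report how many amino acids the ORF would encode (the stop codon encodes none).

Reverse complement (5'→3'): GCGGGGCAGGACTACATGTGGAGCGGGATCGGATCCGCCATCTATGTTGGCACCAGGGAAAAAGGCTTTAGCACATTATGGA
Frame +1: TCC ATA ATG TGC TAA AGC CTT TTT CCC TGG TGC CAA CAT AGA TGG CGG ATC CGA TCC CGC TCC ACA TGT AGT CCT GCC CCG — ATG at 7, stop TAA at 13 → 9 nt.
Frame +2: CCA TAA TGT GCT AAA GCC TTT TTC CCT GGT GCC AAC ATA GAT GGC GGA TCC GAT CCC GCT CCA CAT GTA GTC CTG CCC CGC — no ATG→stop ORF.
Frame +3: CAT AAT GTG CTA AAG CCT TTT TCC CTG GTG CCA ACA TAG ATG GCG GAT CCG ATC CCG CTC CAC ATG TAG TCC TGC CCC — ATG at 42, stop TAG at 69 → 30 nt; ATG at 66, stop TAG at 69 → 6 nt.
Frame -1: GCG GGG CAG GAC TAC ATG TGG AGC GGG ATC GGA TCC GCC ATC TAT GTT GGC ACC AGG GAA AAA GGC TTT AGC ACA TTA TGG — no ATG→stop ORF.
Frame -2: CGG GGC AGG ACT ACA TGT GGA GCG GGA TCG GAT CCG CCA TCT ATG TTG GCA CCA GGG AAA AAG GCT TTA GCA CAT TAT GGA — no ATG→stop ORF.
Frame -3: GGG GCA GGA CTA CAT GTG GAG CGG GAT CGG ATC CGC CAT CTA TGT TGG CAC CAG GGA AAA AGG CTT TAG CAC ATT ATG — no ATG→stop ORF.
Longest: frame +3, positions 42–71, 30 nt = 10 codons = 9 aa. → 9 amino acids.

9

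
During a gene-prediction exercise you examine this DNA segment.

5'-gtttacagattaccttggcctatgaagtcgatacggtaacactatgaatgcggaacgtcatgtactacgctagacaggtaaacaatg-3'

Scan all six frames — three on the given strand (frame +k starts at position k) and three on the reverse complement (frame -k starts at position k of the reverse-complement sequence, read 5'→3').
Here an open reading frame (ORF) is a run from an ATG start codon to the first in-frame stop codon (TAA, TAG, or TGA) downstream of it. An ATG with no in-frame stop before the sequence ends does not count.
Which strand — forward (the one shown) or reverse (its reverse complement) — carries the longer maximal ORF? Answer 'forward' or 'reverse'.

Reverse complement (5'→3'): CATTGTTTACCTGTCTAGCGTAGTACATGACGTTCCGCATTCATAGTGTTACCGTATCGACTTCATAGGCCAAGGTAATCTGTAAAC
Frame +1: GTT TAC AGA TTA CCT TGG CCT ATG AAG TCG ATA CGG TAA CAC TAT GAA TGC GGA ACG TCA TGT ACT ACG CTA GAC AGG TAA ACA ATG — ATG at 22, stop TAA at 37 → 18 nt.
Frame +2: TTT ACA GAT TAC CTT GGC CTA TGA AGT CGA TAC GGT AAC ACT ATG AAT GCG GAA CGT CAT GTA CTA CGC TAG ACA GGT AAA CAA — ATG at 44, stop TAG at 71 → 30 nt.
Frame +3: TTA CAG ATT ACC TTG GCC TAT GAA GTC GAT ACG GTA ACA CTA TGA ATG CGG AAC GTC ATG TAC TAC GCT AGA CAG GTA AAC AAT — no ATG→stop ORF.
Frame -1: CAT TGT TTA CCT GTC TAG CGT AGT ACA TGA CGT TCC GCA TTC ATA GTG TTA CCG TAT CGA CTT CAT AGG CCA AGG TAA TCT GTA AAC — no ATG→stop ORF.
Frame -2: ATT GTT TAC CTG TCT AGC GTA GTA CAT GAC GTT CCG CAT TCA TAG TGT TAC CGT ATC GAC TTC ATA GGC CAA GGT AAT CTG TAA — no ATG→stop ORF.
Frame -3: TTG TTT ACC TGT CTA GCG TAG TAC ATG ACG TTC CGC ATT CAT AGT GTT ACC GTA TCG ACT TCA TAG GCC AAG GTA ATC TGT AAA — ATG at 27, stop TAG at 66 → 42 nt.
Forward-strand max 30 nt; reverse-strand max 42 nt. The reverse strand has the longer ORF.

reverse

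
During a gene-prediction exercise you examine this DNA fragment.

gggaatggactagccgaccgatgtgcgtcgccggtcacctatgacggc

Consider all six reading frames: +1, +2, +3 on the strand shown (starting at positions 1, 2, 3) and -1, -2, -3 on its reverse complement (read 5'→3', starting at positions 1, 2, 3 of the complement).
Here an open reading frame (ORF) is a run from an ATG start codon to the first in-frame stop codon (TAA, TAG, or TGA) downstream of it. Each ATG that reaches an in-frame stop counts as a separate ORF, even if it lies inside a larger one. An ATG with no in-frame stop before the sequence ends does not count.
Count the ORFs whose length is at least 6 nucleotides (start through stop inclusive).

2

Reverse complement (5'→3'): GCCGTCATAGGTGACCGGCGACGCACATCGGTCGGCTAGTCCATTCCC
Frame +1: GGG AAT GGA CTA GCC GAC CGA TGT GCG TCG CCG GTC ACC TAT GAC GGC — no ATG→stop ORF.
Frame +2: GGA ATG GAC TAG CCG ACC GAT GTG CGT CGC CGG TCA CCT ATG ACG — ATG at 5, stop TAG at 11 → 9 nt.
Frame +3: GAA TGG ACT AGC CGA CCG ATG TGC GTC GCC GGT CAC CTA TGA CGG — ATG at 21, stop TGA at 42 → 24 nt.
Frame -1: GCC GTC ATA GGT GAC CGG CGA CGC ACA TCG GTC GGC TAG TCC ATT CCC — no ATG→stop ORF.
Frame -2: CCG TCA TAG GTG ACC GGC GAC GCA CAT CGG TCG GCT AGT CCA TTC — no ATG→stop ORF.
Frame -3: CGT CAT AGG TGA CCG GCG ACG CAC ATC GGT CGG CTA GTC CAT TCC — no ATG→stop ORF.
ORFs ≥ 6 nucleotides: frame +2 5–13 (9 nucleotides), frame +3 21–44 (24 nucleotides). Count = 2.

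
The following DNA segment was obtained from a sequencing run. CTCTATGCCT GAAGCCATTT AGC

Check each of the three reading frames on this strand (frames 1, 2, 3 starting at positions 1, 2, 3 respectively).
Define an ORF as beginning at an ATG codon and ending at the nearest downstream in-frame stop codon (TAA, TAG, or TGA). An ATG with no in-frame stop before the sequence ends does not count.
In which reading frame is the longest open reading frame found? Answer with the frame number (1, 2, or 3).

Frame 1: CTC TAT GCC TGA AGC CAT TTA — no ATG→stop ORF.
Frame 2: TCT ATG CCT GAA GCC ATT TAG — ATG at 5, stop TAG at 20 → 18 nt.
Frame 3: CTA TGC CTG AAG CCA TTT AGC — no ATG→stop ORF.
Longest ORF is 18 nt in frame 2 (positions 5–22).

2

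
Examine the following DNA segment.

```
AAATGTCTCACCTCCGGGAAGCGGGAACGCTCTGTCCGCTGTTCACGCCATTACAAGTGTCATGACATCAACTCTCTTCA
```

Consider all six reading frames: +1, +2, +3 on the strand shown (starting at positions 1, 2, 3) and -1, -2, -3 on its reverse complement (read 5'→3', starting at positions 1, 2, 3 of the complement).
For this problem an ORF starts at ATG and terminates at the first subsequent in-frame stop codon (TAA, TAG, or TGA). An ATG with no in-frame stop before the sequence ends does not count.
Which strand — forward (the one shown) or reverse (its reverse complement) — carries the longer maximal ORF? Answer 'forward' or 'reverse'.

forward

Reverse complement (5'→3'): TGAAGAGAGTTGATGTCATGACACTTGTAATGGCGTGAACAGCGGACAGAGCGTTCCCGCTTCCCGGAGGTGAGACATTT
Frame +1: AAA TGT CTC ACC TCC GGG AAG CGG GAA CGC TCT GTC CGC TGT TCA CGC CAT TAC AAG TGT CAT GAC ATC AAC TCT CTT — no ATG→stop ORF.
Frame +2: AAT GTC TCA CCT CCG GGA AGC GGG AAC GCT CTG TCC GCT GTT CAC GCC ATT ACA AGT GTC ATG ACA TCA ACT CTC TTC — no ATG→stop ORF.
Frame +3: ATG TCT CAC CTC CGG GAA GCG GGA ACG CTC TGT CCG CTG TTC ACG CCA TTA CAA GTG TCA TGA CAT CAA CTC TCT TCA — ATG at 3, stop TGA at 63 → 63 nt.
Frame -1: TGA AGA GAG TTG ATG TCA TGA CAC TTG TAA TGG CGT GAA CAG CGG ACA GAG CGT TCC CGC TTC CCG GAG GTG AGA CAT — ATG at 13, stop TGA at 19 → 9 nt.
Frame -2: GAA GAG AGT TGA TGT CAT GAC ACT TGT AAT GGC GTG AAC AGC GGA CAG AGC GTT CCC GCT TCC CGG AGG TGA GAC ATT — no ATG→stop ORF.
Frame -3: AAG AGA GTT GAT GTC ATG ACA CTT GTA ATG GCG TGA ACA GCG GAC AGA GCG TTC CCG CTT CCC GGA GGT GAG ACA TTT — ATG at 18, stop TGA at 36 → 21 nt; ATG at 30, stop TGA at 36 → 9 nt.
Forward-strand max 63 nt; reverse-strand max 21 nt. The forward strand has the longer ORF.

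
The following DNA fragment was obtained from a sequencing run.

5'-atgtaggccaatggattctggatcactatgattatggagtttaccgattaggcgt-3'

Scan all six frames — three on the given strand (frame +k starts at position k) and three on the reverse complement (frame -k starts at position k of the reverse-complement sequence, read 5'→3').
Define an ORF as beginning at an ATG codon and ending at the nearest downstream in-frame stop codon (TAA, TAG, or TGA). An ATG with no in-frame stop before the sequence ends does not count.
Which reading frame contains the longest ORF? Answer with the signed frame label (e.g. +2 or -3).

Reverse complement (5'→3'): ACGCCTAATCGGTAAACTCCATAATCATAGTGATCCAGAATCCATTGGCCTACAT
Frame +1: ATG TAG GCC AAT GGA TTC TGG ATC ACT ATG ATT ATG GAG TTT ACC GAT TAG GCG — ATG at 1, stop TAG at 4 → 6 nt; ATG at 28, stop TAG at 49 → 24 nt; ATG at 34, stop TAG at 49 → 18 nt.
Frame +2: TGT AGG CCA ATG GAT TCT GGA TCA CTA TGA TTA TGG AGT TTA CCG ATT AGG CGT — ATG at 11, stop TGA at 29 → 21 nt.
Frame +3: GTA GGC CAA TGG ATT CTG GAT CAC TAT GAT TAT GGA GTT TAC CGA TTA GGC — no ATG→stop ORF.
Frame -1: ACG CCT AAT CGG TAA ACT CCA TAA TCA TAG TGA TCC AGA ATC CAT TGG CCT ACA — no ATG→stop ORF.
Frame -2: CGC CTA ATC GGT AAA CTC CAT AAT CAT AGT GAT CCA GAA TCC ATT GGC CTA CAT — no ATG→stop ORF.
Frame -3: GCC TAA TCG GTA AAC TCC ATA ATC ATA GTG ATC CAG AAT CCA TTG GCC TAC — no ATG→stop ORF.
Longest ORF is 24 nt in frame +1 (positions 28–51).

+1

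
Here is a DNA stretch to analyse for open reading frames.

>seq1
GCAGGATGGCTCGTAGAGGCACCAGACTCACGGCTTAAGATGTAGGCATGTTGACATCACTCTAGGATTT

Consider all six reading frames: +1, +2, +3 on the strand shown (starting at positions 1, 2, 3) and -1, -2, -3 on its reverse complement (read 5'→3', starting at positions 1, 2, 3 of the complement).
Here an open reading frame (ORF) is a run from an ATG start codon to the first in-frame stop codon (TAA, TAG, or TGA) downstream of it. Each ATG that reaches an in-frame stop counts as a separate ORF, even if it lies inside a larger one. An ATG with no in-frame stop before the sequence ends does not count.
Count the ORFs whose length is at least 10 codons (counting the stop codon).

Reverse complement (5'→3'): AAATCCTAGAGTGATGTCAACATGCCTACATCTTAAGCCGTGAGTCTGGTGCCTCTACGAGCCATCCTGC
Frame +1: GCA GGA TGG CTC GTA GAG GCA CCA GAC TCA CGG CTT AAG ATG TAG GCA TGT TGA CAT CAC TCT AGG ATT — ATG at 40, stop TAG at 43 → 6 nt.
Frame +2: CAG GAT GGC TCG TAG AGG CAC CAG ACT CAC GGC TTA AGA TGT AGG CAT GTT GAC ATC ACT CTA GGA TTT — no ATG→stop ORF.
Frame +3: AGG ATG GCT CGT AGA GGC ACC AGA CTC ACG GCT TAA GAT GTA GGC ATG TTG ACA TCA CTC TAG GAT — ATG at 6, stop TAA at 36 → 33 nt; ATG at 48, stop TAG at 63 → 18 nt.
Frame -1: AAA TCC TAG AGT GAT GTC AAC ATG CCT ACA TCT TAA GCC GTG AGT CTG GTG CCT CTA CGA GCC ATC CTG — ATG at 22, stop TAA at 34 → 15 nt.
Frame -2: AAT CCT AGA GTG ATG TCA ACA TGC CTA CAT CTT AAG CCG TGA GTC TGG TGC CTC TAC GAG CCA TCC TGC — ATG at 14, stop TGA at 41 → 30 nt.
Frame -3: ATC CTA GAG TGA TGT CAA CAT GCC TAC ATC TTA AGC CGT GAG TCT GGT GCC TCT ACG AGC CAT CCT — no ATG→stop ORF.
ORFs ≥ 10 codons: frame +3 6–38 (11 codons), frame -2 14–43 (10 codons). Count = 2.

2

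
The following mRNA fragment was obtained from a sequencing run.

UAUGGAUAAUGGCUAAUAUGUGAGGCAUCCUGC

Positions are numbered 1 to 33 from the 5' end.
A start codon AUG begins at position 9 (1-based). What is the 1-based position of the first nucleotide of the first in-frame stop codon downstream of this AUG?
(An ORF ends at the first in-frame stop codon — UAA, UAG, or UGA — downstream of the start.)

Codons from position 9: AUG (9–11), GCU (12–14), AAU (15–17), AUG (18–20), UGA (21–23).
UGA is a stop codon; it begins at position 21.

21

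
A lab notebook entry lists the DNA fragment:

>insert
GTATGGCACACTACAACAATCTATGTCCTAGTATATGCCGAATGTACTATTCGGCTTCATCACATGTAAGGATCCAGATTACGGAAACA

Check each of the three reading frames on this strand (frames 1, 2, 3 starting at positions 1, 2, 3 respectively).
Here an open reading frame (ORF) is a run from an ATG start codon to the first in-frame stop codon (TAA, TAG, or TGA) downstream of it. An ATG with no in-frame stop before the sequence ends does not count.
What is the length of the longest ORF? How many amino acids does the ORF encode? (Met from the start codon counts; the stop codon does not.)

2

Frame 1: GTA TGG CAC ACT ACA ACA ATC TAT GTC CTA GTA TAT GCC GAA TGT ACT ATT CGG CTT CAT CAC ATG TAA GGA TCC AGA TTA CGG AAA — ATG at 64, stop TAA at 67 → 6 nt.
Frame 2: TAT GGC ACA CTA CAA CAA TCT ATG TCC TAG TAT ATG CCG AAT GTA CTA TTC GGC TTC ATC ACA TGT AAG GAT CCA GAT TAC GGA AAC — ATG at 23, stop TAG at 29 → 9 nt.
Frame 3: ATG GCA CAC TAC AAC AAT CTA TGT CCT AGT ATA TGC CGA ATG TAC TAT TCG GCT TCA TCA CAT GTA AGG ATC CAG ATT ACG GAA ACA — no ATG→stop ORF.
Longest: frame 2, positions 23–31, 9 nt = 3 codons = 2 aa. → 2 amino acids.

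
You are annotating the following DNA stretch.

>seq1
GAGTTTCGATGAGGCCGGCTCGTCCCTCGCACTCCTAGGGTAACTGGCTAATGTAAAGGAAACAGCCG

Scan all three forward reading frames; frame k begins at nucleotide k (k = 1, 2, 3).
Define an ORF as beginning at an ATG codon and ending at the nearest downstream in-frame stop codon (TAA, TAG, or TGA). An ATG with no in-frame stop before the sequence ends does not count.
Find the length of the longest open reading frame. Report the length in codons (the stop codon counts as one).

Frame 1: GAG TTT CGA TGA GGC CGG CTC GTC CCT CGC ACT CCT AGG GTA ACT GGC TAA TGT AAA GGA AAC AGC — no ATG→stop ORF.
Frame 2: AGT TTC GAT GAG GCC GGC TCG TCC CTC GCA CTC CTA GGG TAA CTG GCT AAT GTA AAG GAA ACA GCC — no ATG→stop ORF.
Frame 3: GTT TCG ATG AGG CCG GCT CGT CCC TCG CAC TCC TAG GGT AAC TGG CTA ATG TAA AGG AAA CAG CCG — ATG at 9, stop TAG at 36 → 30 nt; ATG at 51, stop TAA at 54 → 6 nt.
Longest: frame 3, positions 9–38, 30 nt = 10 codons = 9 aa. → 10 codons.

10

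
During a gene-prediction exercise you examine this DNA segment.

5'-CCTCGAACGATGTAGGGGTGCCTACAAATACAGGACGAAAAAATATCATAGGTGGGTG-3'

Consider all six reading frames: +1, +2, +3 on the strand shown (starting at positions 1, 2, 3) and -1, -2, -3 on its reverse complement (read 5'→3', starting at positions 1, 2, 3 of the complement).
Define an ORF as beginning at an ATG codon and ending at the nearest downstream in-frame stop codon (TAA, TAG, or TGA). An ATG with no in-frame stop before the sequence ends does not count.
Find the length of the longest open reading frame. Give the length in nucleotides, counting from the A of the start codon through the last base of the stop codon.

6

Reverse complement (5'→3'): CACCCACCTATGATATTTTTTCGTCCTGTATTTGTAGGCACCCCTACATCGTTCGAGG
Frame +1: CCT CGA ACG ATG TAG GGG TGC CTA CAA ATA CAG GAC GAA AAA ATA TCA TAG GTG GGT — ATG at 10, stop TAG at 13 → 6 nt.
Frame +2: CTC GAA CGA TGT AGG GGT GCC TAC AAA TAC AGG ACG AAA AAA TAT CAT AGG TGG GTG — no ATG→stop ORF.
Frame +3: TCG AAC GAT GTA GGG GTG CCT ACA AAT ACA GGA CGA AAA AAT ATC ATA GGT GGG — no ATG→stop ORF.
Frame -1: CAC CCA CCT ATG ATA TTT TTT CGT CCT GTA TTT GTA GGC ACC CCT ACA TCG TTC GAG — no ATG→stop ORF.
Frame -2: ACC CAC CTA TGA TAT TTT TTC GTC CTG TAT TTG TAG GCA CCC CTA CAT CGT TCG AGG — no ATG→stop ORF.
Frame -3: CCC ACC TAT GAT ATT TTT TCG TCC TGT ATT TGT AGG CAC CCC TAC ATC GTT CGA — no ATG→stop ORF.
Longest: frame +1, positions 10–15, 6 nt = 2 codons = 1 aa. → 6 nucleotides.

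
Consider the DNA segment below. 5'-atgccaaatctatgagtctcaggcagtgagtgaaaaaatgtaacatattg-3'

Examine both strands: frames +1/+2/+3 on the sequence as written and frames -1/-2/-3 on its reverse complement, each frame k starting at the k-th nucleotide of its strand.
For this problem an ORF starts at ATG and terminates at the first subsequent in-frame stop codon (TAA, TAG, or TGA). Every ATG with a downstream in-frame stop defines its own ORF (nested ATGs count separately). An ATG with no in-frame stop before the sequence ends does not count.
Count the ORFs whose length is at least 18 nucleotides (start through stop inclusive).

Reverse complement (5'→3'): CAATATGTTACATTTTTTCACTCACTGCCTGAGACTCATAGATTTGGCAT
Frame +1: ATG CCA AAT CTA TGA GTC TCA GGC AGT GAG TGA AAA AAT GTA ACA TAT — ATG at 1, stop TGA at 13 → 15 nt.
Frame +2: TGC CAA ATC TAT GAG TCT CAG GCA GTG AGT GAA AAA ATG TAA CAT ATT — ATG at 38, stop TAA at 41 → 6 nt.
Frame +3: GCC AAA TCT ATG AGT CTC AGG CAG TGA GTG AAA AAA TGT AAC ATA TTG — ATG at 12, stop TGA at 27 → 18 nt.
Frame -1: CAA TAT GTT ACA TTT TTT CAC TCA CTG CCT GAG ACT CAT AGA TTT GGC — no ATG→stop ORF.
Frame -2: AAT ATG TTA CAT TTT TTC ACT CAC TGC CTG AGA CTC ATA GAT TTG GCA — no ATG→stop ORF.
Frame -3: ATA TGT TAC ATT TTT TCA CTC ACT GCC TGA GAC TCA TAG ATT TGG CAT — no ATG→stop ORF.
ORFs ≥ 18 nucleotides: frame +3 12–29 (18 nucleotides). Count = 1.

1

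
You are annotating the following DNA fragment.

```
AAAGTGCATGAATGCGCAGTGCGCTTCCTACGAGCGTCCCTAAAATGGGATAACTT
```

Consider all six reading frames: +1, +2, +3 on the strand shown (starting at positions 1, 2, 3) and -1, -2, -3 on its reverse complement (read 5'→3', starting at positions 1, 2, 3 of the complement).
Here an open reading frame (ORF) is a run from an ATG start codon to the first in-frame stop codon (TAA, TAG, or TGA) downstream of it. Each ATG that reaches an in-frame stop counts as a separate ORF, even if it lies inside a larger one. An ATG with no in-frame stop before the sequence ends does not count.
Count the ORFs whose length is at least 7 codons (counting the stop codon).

Reverse complement (5'→3'): AAGTTATCCCATTTTAGGGACGCTCGTAGGAAGCGCACTGCGCATTCATGCACTTT
Frame +1: AAA GTG CAT GAA TGC GCA GTG CGC TTC CTA CGA GCG TCC CTA AAA TGG GAT AAC — no ATG→stop ORF.
Frame +2: AAG TGC ATG AAT GCG CAG TGC GCT TCC TAC GAG CGT CCC TAA AAT GGG ATA ACT — ATG at 8, stop TAA at 41 → 36 nt.
Frame +3: AGT GCA TGA ATG CGC AGT GCG CTT CCT ACG AGC GTC CCT AAA ATG GGA TAA CTT — ATG at 12, stop TAA at 51 → 42 nt; ATG at 45, stop TAA at 51 → 9 nt.
Frame -1: AAG TTA TCC CAT TTT AGG GAC GCT CGT AGG AAG CGC ACT GCG CAT TCA TGC ACT — no ATG→stop ORF.
Frame -2: AGT TAT CCC ATT TTA GGG ACG CTC GTA GGA AGC GCA CTG CGC ATT CAT GCA CTT — no ATG→stop ORF.
Frame -3: GTT ATC CCA TTT TAG GGA CGC TCG TAG GAA GCG CAC TGC GCA TTC ATG CAC TTT — no ATG→stop ORF.
ORFs ≥ 7 codons: frame +2 8–43 (12 codons), frame +3 12–53 (14 codons). Count = 2.

2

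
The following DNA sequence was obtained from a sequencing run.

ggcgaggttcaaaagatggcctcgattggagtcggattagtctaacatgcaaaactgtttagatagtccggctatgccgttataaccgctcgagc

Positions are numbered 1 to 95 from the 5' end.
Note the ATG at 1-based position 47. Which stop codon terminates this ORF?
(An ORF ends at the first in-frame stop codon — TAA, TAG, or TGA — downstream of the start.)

TAA

Codons from position 47: ATG (47–49), CAA (50–52), AAC (53–55), TGT (56–58), TTA (59–61), GAT (62–64), AGT (65–67), CCG (68–70), GCT (71–73), ATG (74–76), CCG (77–79), TTA (80–82), TAA (83–85).
The first in-frame stop codon is TAA.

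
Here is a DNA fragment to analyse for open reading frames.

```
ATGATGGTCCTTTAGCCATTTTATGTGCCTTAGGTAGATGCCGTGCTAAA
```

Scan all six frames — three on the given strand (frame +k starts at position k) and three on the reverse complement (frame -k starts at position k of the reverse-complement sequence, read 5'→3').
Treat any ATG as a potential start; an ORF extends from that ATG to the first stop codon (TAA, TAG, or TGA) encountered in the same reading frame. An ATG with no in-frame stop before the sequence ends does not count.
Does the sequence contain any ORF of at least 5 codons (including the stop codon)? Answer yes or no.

yes

Reverse complement (5'→3'): TTTAGCACGGCATCTACCTAAGGCACATAAAATGGCTAAAGGACCATCAT
Frame +1: ATG ATG GTC CTT TAG CCA TTT TAT GTG CCT TAG GTA GAT GCC GTG CTA — ATG at 1, stop TAG at 13 → 15 nt; ATG at 4, stop TAG at 13 → 12 nt.
Frame +2: TGA TGG TCC TTT AGC CAT TTT ATG TGC CTT AGG TAG ATG CCG TGC TAA — ATG at 23, stop TAG at 35 → 15 nt; ATG at 38, stop TAA at 47 → 12 nt.
Frame +3: GAT GGT CCT TTA GCC ATT TTA TGT GCC TTA GGT AGA TGC CGT GCT AAA — no ATG→stop ORF.
Frame -1: TTT AGC ACG GCA TCT ACC TAA GGC ACA TAA AAT GGC TAA AGG ACC ATC — no ATG→stop ORF.
Frame -2: TTA GCA CGG CAT CTA CCT AAG GCA CAT AAA ATG GCT AAA GGA CCA TCA — no ATG→stop ORF.
Frame -3: TAG CAC GGC ATC TAC CTA AGG CAC ATA AAA TGG CTA AAG GAC CAT CAT — no ATG→stop ORF.
Frame +1 has an ORF of 5 codons (positions 1–15) ≥ 5, so yes.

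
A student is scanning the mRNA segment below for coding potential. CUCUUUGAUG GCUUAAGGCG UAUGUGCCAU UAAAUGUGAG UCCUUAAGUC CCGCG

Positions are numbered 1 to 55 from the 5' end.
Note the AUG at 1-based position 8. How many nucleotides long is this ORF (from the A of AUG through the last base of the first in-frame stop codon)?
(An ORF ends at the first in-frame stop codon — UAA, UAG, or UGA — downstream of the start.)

Codons from position 8: AUG (8–10), GCU (11–13), UAA (14–16).
UAA is the first in-frame stop; ORF spans 8–16, 9 nucleotides.

9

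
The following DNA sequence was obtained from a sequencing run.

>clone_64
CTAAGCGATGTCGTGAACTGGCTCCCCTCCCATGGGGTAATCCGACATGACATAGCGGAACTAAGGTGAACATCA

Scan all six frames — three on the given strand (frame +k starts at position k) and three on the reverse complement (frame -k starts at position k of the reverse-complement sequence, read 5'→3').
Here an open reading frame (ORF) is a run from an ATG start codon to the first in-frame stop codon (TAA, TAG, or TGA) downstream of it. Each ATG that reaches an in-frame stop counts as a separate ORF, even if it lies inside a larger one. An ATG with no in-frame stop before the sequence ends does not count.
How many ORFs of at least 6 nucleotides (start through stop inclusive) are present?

Reverse complement (5'→3'): TGATGTTCACCTTAGTTCCGCTATGTCATGTCGGATTACCCCATGGGAGGGGAGCCAGTTCACGACATCGCTTAG
Frame +1: CTA AGC GAT GTC GTG AAC TGG CTC CCC TCC CAT GGG GTA ATC CGA CAT GAC ATA GCG GAA CTA AGG TGA ACA TCA — no ATG→stop ORF.
Frame +2: TAA GCG ATG TCG TGA ACT GGC TCC CCT CCC ATG GGG TAA TCC GAC ATG ACA TAG CGG AAC TAA GGT GAA CAT — ATG at 8, stop TGA at 14 → 9 nt; ATG at 32, stop TAA at 38 → 9 nt; ATG at 47, stop TAG at 53 → 9 nt.
Frame +3: AAG CGA TGT CGT GAA CTG GCT CCC CTC CCA TGG GGT AAT CCG ACA TGA CAT AGC GGA ACT AAG GTG AAC ATC — no ATG→stop ORF.
Frame -1: TGA TGT TCA CCT TAG TTC CGC TAT GTC ATG TCG GAT TAC CCC ATG GGA GGG GAG CCA GTT CAC GAC ATC GCT TAG — ATG at 28, stop TAG at 73 → 48 nt; ATG at 43, stop TAG at 73 → 33 nt.
Frame -2: GAT GTT CAC CTT AGT TCC GCT ATG TCA TGT CGG ATT ACC CCA TGG GAG GGG AGC CAG TTC ACG ACA TCG CTT — no ATG→stop ORF.
Frame -3: ATG TTC ACC TTA GTT CCG CTA TGT CAT GTC GGA TTA CCC CAT GGG AGG GGA GCC AGT TCA CGA CAT CGC TTA — no ATG→stop ORF.
ORFs ≥ 6 nucleotides: frame +2 8–16 (9 nucleotides), frame +2 32–40 (9 nucleotides), frame +2 47–55 (9 nucleotides), frame -1 28–75 (48 nucleotides), frame -1 43–75 (33 nucleotides). Count = 5.

5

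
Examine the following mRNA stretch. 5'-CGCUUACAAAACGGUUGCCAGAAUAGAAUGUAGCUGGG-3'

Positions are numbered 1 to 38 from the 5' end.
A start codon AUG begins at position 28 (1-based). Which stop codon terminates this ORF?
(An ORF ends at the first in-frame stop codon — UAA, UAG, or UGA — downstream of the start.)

Codons from position 28: AUG (28–30), UAG (31–33).
The first in-frame stop codon is UAG.

UAG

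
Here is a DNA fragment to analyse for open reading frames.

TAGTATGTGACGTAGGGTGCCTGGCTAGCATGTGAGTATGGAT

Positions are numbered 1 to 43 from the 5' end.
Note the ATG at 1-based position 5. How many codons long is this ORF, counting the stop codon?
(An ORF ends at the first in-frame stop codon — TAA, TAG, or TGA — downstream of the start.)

Codons from position 5: ATG (5–7), TGA (8–10).
TGA is the first in-frame stop; that's 2 codons including the stop.

2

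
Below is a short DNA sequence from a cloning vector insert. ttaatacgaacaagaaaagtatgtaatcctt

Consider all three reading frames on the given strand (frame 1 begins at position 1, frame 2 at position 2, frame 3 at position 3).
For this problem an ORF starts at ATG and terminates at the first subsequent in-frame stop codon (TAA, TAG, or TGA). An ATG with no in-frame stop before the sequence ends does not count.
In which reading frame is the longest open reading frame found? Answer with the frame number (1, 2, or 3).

Frame 1: TTA ATA CGA ACA AGA AAA GTA TGT AAT CCT — no ATG→stop ORF.
Frame 2: TAA TAC GAA CAA GAA AAG TAT GTA ATC CTT — no ATG→stop ORF.
Frame 3: AAT ACG AAC AAG AAA AGT ATG TAA TCC — ATG at 21, stop TAA at 24 → 6 nt.
Longest ORF is 6 nt in frame 3 (positions 21–26).

3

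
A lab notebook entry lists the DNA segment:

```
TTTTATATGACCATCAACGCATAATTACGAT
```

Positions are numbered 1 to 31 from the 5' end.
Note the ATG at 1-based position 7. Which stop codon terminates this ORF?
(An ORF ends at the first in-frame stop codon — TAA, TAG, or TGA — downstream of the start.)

Codons from position 7: ATG (7–9), ACC (10–12), ATC (13–15), AAC (16–18), GCA (19–21), TAA (22–24).
The first in-frame stop codon is TAA.

TAA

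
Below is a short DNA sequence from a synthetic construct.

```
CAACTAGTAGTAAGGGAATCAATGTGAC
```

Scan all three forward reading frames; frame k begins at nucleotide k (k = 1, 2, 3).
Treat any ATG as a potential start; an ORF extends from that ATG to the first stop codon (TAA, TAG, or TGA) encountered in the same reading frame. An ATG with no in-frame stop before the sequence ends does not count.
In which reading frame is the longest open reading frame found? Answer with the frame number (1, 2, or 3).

Frame 1: CAA CTA GTA GTA AGG GAA TCA ATG TGA — ATG at 22, stop TGA at 25 → 6 nt.
Frame 2: AAC TAG TAG TAA GGG AAT CAA TGT GAC — no ATG→stop ORF.
Frame 3: ACT AGT AGT AAG GGA ATC AAT GTG — no ATG→stop ORF.
Longest ORF is 6 nt in frame 1 (positions 22–27).

1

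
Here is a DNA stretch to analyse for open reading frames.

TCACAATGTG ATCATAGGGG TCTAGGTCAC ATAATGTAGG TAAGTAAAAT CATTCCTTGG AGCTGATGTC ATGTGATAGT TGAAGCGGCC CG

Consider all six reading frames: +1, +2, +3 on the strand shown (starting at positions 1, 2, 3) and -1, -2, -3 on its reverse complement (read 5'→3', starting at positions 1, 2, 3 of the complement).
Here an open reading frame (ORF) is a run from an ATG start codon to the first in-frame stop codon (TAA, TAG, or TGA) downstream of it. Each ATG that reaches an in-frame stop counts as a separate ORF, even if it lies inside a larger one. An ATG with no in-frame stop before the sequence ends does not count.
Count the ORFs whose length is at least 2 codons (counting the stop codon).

8

Reverse complement (5'→3'): CGGGCCGCTTCAACTATCACATGACATCAGCTCCAAGGAATGATTTTACTTACCTACATTATGTGACCTAGACCCCTATGATCACATTGTGA
Frame +1: TCA CAA TGT GAT CAT AGG GGT CTA GGT CAC ATA ATG TAG GTA AGT AAA ATC ATT CCT TGG AGC TGA TGT CAT GTG ATA GTT GAA GCG GCC — ATG at 34, stop TAG at 37 → 6 nt.
Frame +2: CAC AAT GTG ATC ATA GGG GTC TAG GTC ACA TAA TGT AGG TAA GTA AAA TCA TTC CTT GGA GCT GAT GTC ATG TGA TAG TTG AAG CGG CCC — ATG at 71, stop TGA at 74 → 6 nt.
Frame +3: ACA ATG TGA TCA TAG GGG TCT AGG TCA CAT AAT GTA GGT AAG TAA AAT CAT TCC TTG GAG CTG ATG TCA TGT GAT AGT TGA AGC GGC CCG — ATG at 6, stop TGA at 9 → 6 nt; ATG at 66, stop TGA at 81 → 18 nt.
Frame -1: CGG GCC GCT TCA ACT ATC ACA TGA CAT CAG CTC CAA GGA ATG ATT TTA CTT ACC TAC ATT ATG TGA CCT AGA CCC CTA TGA TCA CAT TGT — ATG at 40, stop TGA at 64 → 27 nt; ATG at 61, stop TGA at 64 → 6 nt.
Frame -2: GGG CCG CTT CAA CTA TCA CAT GAC ATC AGC TCC AAG GAA TGA TTT TAC TTA CCT ACA TTA TGT GAC CTA GAC CCC TAT GAT CAC ATT GTG — no ATG→stop ORF.
Frame -3: GGC CGC TTC AAC TAT CAC ATG ACA TCA GCT CCA AGG AAT GAT TTT ACT TAC CTA CAT TAT GTG ACC TAG ACC CCT ATG ATC ACA TTG TGA — ATG at 21, stop TAG at 69 → 51 nt; ATG at 78, stop TGA at 90 → 15 nt.
ORFs ≥ 2 codons: frame +1 34–39 (2 codons), frame +2 71–76 (2 codons), frame +3 6–11 (2 codons), frame +3 66–83 (6 codons), frame -1 40–66 (9 codons), frame -1 61–66 (2 codons), frame -3 21–71 (17 codons), frame -3 78–92 (5 codons). Count = 8.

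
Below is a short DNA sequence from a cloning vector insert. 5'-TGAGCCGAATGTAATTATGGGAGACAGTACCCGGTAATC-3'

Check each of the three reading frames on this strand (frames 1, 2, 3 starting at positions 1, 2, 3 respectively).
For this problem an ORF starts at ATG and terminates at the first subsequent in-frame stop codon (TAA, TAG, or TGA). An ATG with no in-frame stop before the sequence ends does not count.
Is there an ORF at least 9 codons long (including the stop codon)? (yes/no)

Frame 1: TGA GCC GAA TGT AAT TAT GGG AGA CAG TAC CCG GTA ATC — no ATG→stop ORF.
Frame 2: GAG CCG AAT GTA ATT ATG GGA GAC AGT ACC CGG TAA — ATG at 17, stop TAA at 35 → 21 nt.
Frame 3: AGC CGA ATG TAA TTA TGG GAG ACA GTA CCC GGT AAT — ATG at 9, stop TAA at 12 → 6 nt.
Largest ORF found is 7 codons < 9, so no.

no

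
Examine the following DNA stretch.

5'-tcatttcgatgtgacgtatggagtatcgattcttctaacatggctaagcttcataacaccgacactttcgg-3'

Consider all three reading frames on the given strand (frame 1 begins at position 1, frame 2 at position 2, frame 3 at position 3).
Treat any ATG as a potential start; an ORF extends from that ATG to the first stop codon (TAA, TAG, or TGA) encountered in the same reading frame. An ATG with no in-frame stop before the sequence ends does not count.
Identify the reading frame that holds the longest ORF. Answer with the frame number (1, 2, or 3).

Frame 1: TCA TTT CGA TGT GAC GTA TGG AGT ATC GAT TCT TCT AAC ATG GCT AAG CTT CAT AAC ACC GAC ACT TTC — no ATG→stop ORF.
Frame 2: CAT TTC GAT GTG ACG TAT GGA GTA TCG ATT CTT CTA ACA TGG CTA AGC TTC ATA ACA CCG ACA CTT TCG — no ATG→stop ORF.
Frame 3: ATT TCG ATG TGA CGT ATG GAG TAT CGA TTC TTC TAA CAT GGC TAA GCT TCA TAA CAC CGA CAC TTT CGG — ATG at 9, stop TGA at 12 → 6 nt; ATG at 18, stop TAA at 36 → 21 nt.
Longest ORF is 21 nt in frame 3 (positions 18–38).

3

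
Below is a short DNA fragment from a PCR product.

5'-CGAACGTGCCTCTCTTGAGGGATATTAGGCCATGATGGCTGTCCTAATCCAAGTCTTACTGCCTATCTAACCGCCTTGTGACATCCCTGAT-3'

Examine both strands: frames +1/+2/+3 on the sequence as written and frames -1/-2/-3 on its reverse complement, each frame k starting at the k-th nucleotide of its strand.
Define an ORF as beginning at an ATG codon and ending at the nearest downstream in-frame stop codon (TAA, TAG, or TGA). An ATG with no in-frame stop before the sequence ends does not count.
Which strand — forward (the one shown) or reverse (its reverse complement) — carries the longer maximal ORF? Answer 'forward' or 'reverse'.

Reverse complement (5'→3'): ATCAGGGATGTCACAAGGCGGTTAGATAGGCAGTAAGACTTGGATTAGGACAGCCATCATGGCCTAATATCCCTCAAGAGAGGCACGTTCG
Frame +1: CGA ACG TGC CTC TCT TGA GGG ATA TTA GGC CAT GAT GGC TGT CCT AAT CCA AGT CTT ACT GCC TAT CTA ACC GCC TTG TGA CAT CCC TGA — no ATG→stop ORF.
Frame +2: GAA CGT GCC TCT CTT GAG GGA TAT TAG GCC ATG ATG GCT GTC CTA ATC CAA GTC TTA CTG CCT ATC TAA CCG CCT TGT GAC ATC CCT GAT — ATG at 32, stop TAA at 68 → 39 nt; ATG at 35, stop TAA at 68 → 36 nt.
Frame +3: AAC GTG CCT CTC TTG AGG GAT ATT AGG CCA TGA TGG CTG TCC TAA TCC AAG TCT TAC TGC CTA TCT AAC CGC CTT GTG ACA TCC CTG — no ATG→stop ORF.
Frame -1: ATC AGG GAT GTC ACA AGG CGG TTA GAT AGG CAG TAA GAC TTG GAT TAG GAC AGC CAT CAT GGC CTA ATA TCC CTC AAG AGA GGC ACG TTC — no ATG→stop ORF.
Frame -2: TCA GGG ATG TCA CAA GGC GGT TAG ATA GGC AGT AAG ACT TGG ATT AGG ACA GCC ATC ATG GCC TAA TAT CCC TCA AGA GAG GCA CGT TCG — ATG at 8, stop TAG at 23 → 18 nt; ATG at 59, stop TAA at 65 → 9 nt.
Frame -3: CAG GGA TGT CAC AAG GCG GTT AGA TAG GCA GTA AGA CTT GGA TTA GGA CAG CCA TCA TGG CCT AAT ATC CCT CAA GAG AGG CAC GTT — no ATG→stop ORF.
Forward-strand max 39 nt; reverse-strand max 18 nt. The forward strand has the longer ORF.

forward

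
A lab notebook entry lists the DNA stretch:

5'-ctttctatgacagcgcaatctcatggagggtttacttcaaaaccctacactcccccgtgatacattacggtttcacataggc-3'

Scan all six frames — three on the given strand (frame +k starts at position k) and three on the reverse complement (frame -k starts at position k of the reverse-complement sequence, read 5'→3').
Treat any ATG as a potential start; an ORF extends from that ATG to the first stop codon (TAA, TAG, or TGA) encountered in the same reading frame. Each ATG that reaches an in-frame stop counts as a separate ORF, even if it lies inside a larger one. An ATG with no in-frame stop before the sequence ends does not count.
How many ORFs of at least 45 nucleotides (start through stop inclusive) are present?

Reverse complement (5'→3'): GCCTATGTGAAACCGTAATGTATCACGGGGGAGTGTAGGGTTTTGAAGTAAACCCTCCATGAGATTGCGCTGTCATAGAAAG
Frame +1: CTT TCT ATG ACA GCG CAA TCT CAT GGA GGG TTT ACT TCA AAA CCC TAC ACT CCC CCG TGA TAC ATT ACG GTT TCA CAT AGG — ATG at 7, stop TGA at 58 → 54 nt.
Frame +2: TTT CTA TGA CAG CGC AAT CTC ATG GAG GGT TTA CTT CAA AAC CCT ACA CTC CCC CGT GAT ACA TTA CGG TTT CAC ATA GGC — no ATG→stop ORF.
Frame +3: TTC TAT GAC AGC GCA ATC TCA TGG AGG GTT TAC TTC AAA ACC CTA CAC TCC CCC GTG ATA CAT TAC GGT TTC ACA TAG — no ATG→stop ORF.
Frame -1: GCC TAT GTG AAA CCG TAA TGT ATC ACG GGG GAG TGT AGG GTT TTG AAG TAA ACC CTC CAT GAG ATT GCG CTG TCA TAG AAA — no ATG→stop ORF.
Frame -2: CCT ATG TGA AAC CGT AAT GTA TCA CGG GGG AGT GTA GGG TTT TGA AGT AAA CCC TCC ATG AGA TTG CGC TGT CAT AGA AAG — ATG at 5, stop TGA at 8 → 6 nt.
Frame -3: CTA TGT GAA ACC GTA ATG TAT CAC GGG GGA GTG TAG GGT TTT GAA GTA AAC CCT CCA TGA GAT TGC GCT GTC ATA GAA — ATG at 18, stop TAG at 36 → 21 nt.
ORFs ≥ 45 nucleotides: frame +1 7–60 (54 nucleotides). Count = 1.

1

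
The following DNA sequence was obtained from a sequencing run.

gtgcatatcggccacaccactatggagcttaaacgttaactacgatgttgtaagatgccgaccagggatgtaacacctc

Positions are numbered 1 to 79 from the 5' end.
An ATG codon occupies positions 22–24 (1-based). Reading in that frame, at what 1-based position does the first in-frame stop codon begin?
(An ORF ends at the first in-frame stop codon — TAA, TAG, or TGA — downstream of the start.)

37

Codons from position 22: ATG (22–24), GAG (25–27), CTT (28–30), AAA (31–33), CGT (34–36), TAA (37–39).
TAA is a stop codon; it begins at position 37.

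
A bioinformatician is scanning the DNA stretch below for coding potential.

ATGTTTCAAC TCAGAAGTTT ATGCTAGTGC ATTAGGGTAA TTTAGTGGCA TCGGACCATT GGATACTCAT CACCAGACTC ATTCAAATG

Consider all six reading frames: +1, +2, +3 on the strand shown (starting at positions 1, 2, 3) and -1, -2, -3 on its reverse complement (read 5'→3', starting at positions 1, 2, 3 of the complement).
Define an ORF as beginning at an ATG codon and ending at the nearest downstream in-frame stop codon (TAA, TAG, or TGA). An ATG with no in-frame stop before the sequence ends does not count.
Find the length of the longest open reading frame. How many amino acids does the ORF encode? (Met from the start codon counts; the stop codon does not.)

Reverse complement (5'→3'): CATTTGAATGAGTCTGGTGATGAGTATCCAATGGTCCGATGCCACTAAATTACCCTAATGCACTAGCATAAACTTCTGAGTTGAAACAT
Frame +1: ATG TTT CAA CTC AGA AGT TTA TGC TAG TGC ATT AGG GTA ATT TAG TGG CAT CGG ACC ATT GGA TAC TCA TCA CCA GAC TCA TTC AAA — ATG at 1, stop TAG at 25 → 27 nt.
Frame +2: TGT TTC AAC TCA GAA GTT TAT GCT AGT GCA TTA GGG TAA TTT AGT GGC ATC GGA CCA TTG GAT ACT CAT CAC CAG ACT CAT TCA AAT — no ATG→stop ORF.
Frame +3: GTT TCA ACT CAG AAG TTT ATG CTA GTG CAT TAG GGT AAT TTA GTG GCA TCG GAC CAT TGG ATA CTC ATC ACC AGA CTC ATT CAA ATG — ATG at 21, stop TAG at 33 → 15 nt.
Frame -1: CAT TTG AAT GAG TCT GGT GAT GAG TAT CCA ATG GTC CGA TGC CAC TAA ATT ACC CTA ATG CAC TAG CAT AAA CTT CTG AGT TGA AAC — ATG at 31, stop TAA at 46 → 18 nt; ATG at 58, stop TAG at 64 → 9 nt.
Frame -2: ATT TGA ATG AGT CTG GTG ATG AGT ATC CAA TGG TCC GAT GCC ACT AAA TTA CCC TAA TGC ACT AGC ATA AAC TTC TGA GTT GAA ACA — ATG at 8, stop TAA at 56 → 51 nt; ATG at 20, stop TAA at 56 → 39 nt.
Frame -3: TTT GAA TGA GTC TGG TGA TGA GTA TCC AAT GGT CCG ATG CCA CTA AAT TAC CCT AAT GCA CTA GCA TAA ACT TCT GAG TTG AAA CAT — ATG at 39, stop TAA at 69 → 33 nt.
Longest: frame -2, positions 8–58, 51 nt = 17 codons = 16 aa. → 16 amino acids.

16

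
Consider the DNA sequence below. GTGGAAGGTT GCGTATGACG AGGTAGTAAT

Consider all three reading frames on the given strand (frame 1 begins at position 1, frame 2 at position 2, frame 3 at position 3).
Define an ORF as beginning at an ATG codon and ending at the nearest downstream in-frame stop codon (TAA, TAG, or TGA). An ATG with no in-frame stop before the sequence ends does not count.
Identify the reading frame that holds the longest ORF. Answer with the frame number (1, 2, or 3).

Frame 1: GTG GAA GGT TGC GTA TGA CGA GGT AGT AAT — no ATG→stop ORF.
Frame 2: TGG AAG GTT GCG TAT GAC GAG GTA GTA — no ATG→stop ORF.
Frame 3: GGA AGG TTG CGT ATG ACG AGG TAG TAA — ATG at 15, stop TAG at 24 → 12 nt.
Longest ORF is 12 nt in frame 3 (positions 15–26).

3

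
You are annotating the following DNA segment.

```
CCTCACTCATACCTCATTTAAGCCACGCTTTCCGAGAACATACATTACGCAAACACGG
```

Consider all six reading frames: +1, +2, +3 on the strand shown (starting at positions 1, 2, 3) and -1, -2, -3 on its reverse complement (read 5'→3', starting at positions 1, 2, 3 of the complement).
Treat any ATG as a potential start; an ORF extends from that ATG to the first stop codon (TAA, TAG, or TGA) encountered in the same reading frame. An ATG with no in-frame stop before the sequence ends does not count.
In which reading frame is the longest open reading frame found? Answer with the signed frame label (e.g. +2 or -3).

Reverse complement (5'→3'): CCGTGTTTGCGTAATGTATGTTCTCGGAAAGCGTGGCTTAAATGAGGTATGAGTGAGG
Frame +1: CCT CAC TCA TAC CTC ATT TAA GCC ACG CTT TCC GAG AAC ATA CAT TAC GCA AAC ACG — no ATG→stop ORF.
Frame +2: CTC ACT CAT ACC TCA TTT AAG CCA CGC TTT CCG AGA ACA TAC ATT ACG CAA ACA CGG — no ATG→stop ORF.
Frame +3: TCA CTC ATA CCT CAT TTA AGC CAC GCT TTC CGA GAA CAT ACA TTA CGC AAA CAC — no ATG→stop ORF.
Frame -1: CCG TGT TTG CGT AAT GTA TGT TCT CGG AAA GCG TGG CTT AAA TGA GGT ATG AGT GAG — no ATG→stop ORF.
Frame -2: CGT GTT TGC GTA ATG TAT GTT CTC GGA AAG CGT GGC TTA AAT GAG GTA TGA GTG AGG — ATG at 14, stop TGA at 50 → 39 nt.
Frame -3: GTG TTT GCG TAA TGT ATG TTC TCG GAA AGC GTG GCT TAA ATG AGG TAT GAG TGA — ATG at 18, stop TAA at 39 → 24 nt; ATG at 42, stop TGA at 54 → 15 nt.
Longest ORF is 39 nt in frame -2 (positions 14–52).

-2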